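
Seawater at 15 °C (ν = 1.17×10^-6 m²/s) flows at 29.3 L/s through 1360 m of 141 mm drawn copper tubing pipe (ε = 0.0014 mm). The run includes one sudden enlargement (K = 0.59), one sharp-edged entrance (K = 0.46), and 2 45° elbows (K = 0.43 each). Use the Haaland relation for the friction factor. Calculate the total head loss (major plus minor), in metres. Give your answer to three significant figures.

H_L ≈ 26.7 m

V = 4Q/(πD²) = 1.876 m/s; V²/2g = 0.1795 m
Re = 2.26×10^5, ε/D = 9.93×10^-6 → f = 0.01520 (Haaland)
Major: h_f = f(L/D)·V²/2g = 0.01520·9645·0.1795 = 26.31 m
Minor: ΣK = 1.91; h_m = ΣK·V²/2g = 0.3428 m
Total H_L = 26.31 + 0.3428 = 26.65 m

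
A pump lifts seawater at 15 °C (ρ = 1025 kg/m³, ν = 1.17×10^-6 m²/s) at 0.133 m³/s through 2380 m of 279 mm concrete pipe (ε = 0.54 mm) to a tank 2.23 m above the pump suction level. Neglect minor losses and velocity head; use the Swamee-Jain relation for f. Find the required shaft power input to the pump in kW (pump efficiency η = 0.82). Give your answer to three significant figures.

V = 4Q/(πD²) = 2.175 m/s; Re = 5.19×10^5; ε/D = 0.00194; f = 0.02369
h_f = f(L/D)V²/2g = 48.75 m
Total head H = z + h_f = 2.23 + 48.75 = 50.98 m
P_hyd = ρgQH = 1025·9.81·0.133·50.98 = 68.18 kW
P_shaft = P_hyd/η = 68.18/0.82 = 83.14 kW

P_shaft ≈ 83.1 kW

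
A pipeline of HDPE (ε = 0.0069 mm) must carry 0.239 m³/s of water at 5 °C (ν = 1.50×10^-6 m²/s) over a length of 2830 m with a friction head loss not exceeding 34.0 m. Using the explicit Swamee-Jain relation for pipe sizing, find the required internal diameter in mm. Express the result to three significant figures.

Swamee-Jain (Type III): D = 0.66·[ε^1.25·(LQ²/(gh_f))^4.75 + ν·Q^9.4·(L/(gh_f))^5.2]^0.04
LQ²/(gh_f) = 0.4847; L/(gh_f) = 8.485
Term 1 = ε^1.25·(…)^4.75 = 1.13×10^-8; Term 2 = ν·Q^9.4·(…)^5.2 = 1.45×10^-7
D = 0.66·(1.13×10^-8 + 1.45×10^-7)^0.04 = 0.3526 m = 353 mm
Check: V = 2.45 m/s, Re = 5.75×10^5, f = 0.01310, h_f = 32.1 m ≈ 34.0 m ✓

D ≈ 353 mm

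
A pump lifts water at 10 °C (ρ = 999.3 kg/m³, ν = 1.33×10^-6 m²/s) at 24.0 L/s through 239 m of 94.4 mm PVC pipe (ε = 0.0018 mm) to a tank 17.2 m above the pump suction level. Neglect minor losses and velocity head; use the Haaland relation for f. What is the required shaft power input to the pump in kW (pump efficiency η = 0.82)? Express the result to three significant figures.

P_shaft ≈ 11.5 kW

V = 4Q/(πD²) = 3.429 m/s; Re = 2.43×10^5; ε/D = 1.91×10^-5; f = 0.01506
h_f = f(L/D)V²/2g = 22.85 m
Total head H = z + h_f = 17.2 + 22.85 = 40.05 m
P_hyd = ρgQH = 999.3·9.81·0.0240·40.05 = 9.423 kW
P_shaft = P_hyd/η = 9.423/0.82 = 11.49 kW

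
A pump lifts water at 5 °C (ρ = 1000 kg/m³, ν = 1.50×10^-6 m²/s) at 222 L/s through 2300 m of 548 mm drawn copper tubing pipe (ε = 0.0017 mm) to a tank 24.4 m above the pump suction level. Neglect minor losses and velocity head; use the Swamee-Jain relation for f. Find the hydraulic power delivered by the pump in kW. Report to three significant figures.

P_hyd ≈ 58.9 kW

V = 4Q/(πD²) = 0.9412 m/s; Re = 3.44×10^5; ε/D = 3.10×10^-6; f = 0.01405
h_f = f(L/D)V²/2g = 2.663 m
Total head H = z + h_f = 24.4 + 2.663 = 27.06 m
P_hyd = ρgQH = 1000·9.81·0.222·27.06 = 58.94 kW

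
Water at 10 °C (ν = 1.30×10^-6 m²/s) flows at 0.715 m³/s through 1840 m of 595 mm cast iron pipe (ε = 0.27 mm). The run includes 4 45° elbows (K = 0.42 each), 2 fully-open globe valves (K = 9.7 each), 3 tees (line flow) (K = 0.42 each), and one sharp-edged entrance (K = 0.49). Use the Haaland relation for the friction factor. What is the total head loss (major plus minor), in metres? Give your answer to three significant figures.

H_L ≈ 25.2 m

V = 4Q/(πD²) = 2.571 m/s; V²/2g = 0.3370 m
Re = 1.18×10^6, ε/D = 4.54×10^-4 → f = 0.01678 (Haaland)
Major: h_f = f(L/D)·V²/2g = 0.01678·3092·0.3370 = 17.49 m
Minor: ΣK = 22.8; h_m = ΣK·V²/2g = 7.694 m
Total H_L = 17.49 + 7.694 = 25.18 m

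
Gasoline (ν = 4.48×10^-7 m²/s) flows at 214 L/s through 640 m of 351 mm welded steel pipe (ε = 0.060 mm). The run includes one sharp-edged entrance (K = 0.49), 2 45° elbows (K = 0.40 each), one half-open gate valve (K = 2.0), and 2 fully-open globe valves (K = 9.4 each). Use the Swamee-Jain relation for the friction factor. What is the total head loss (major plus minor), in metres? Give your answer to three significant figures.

H_L ≈ 11.9 m

V = 4Q/(πD²) = 2.212 m/s; V²/2g = 0.2493 m
Re = 1.73×10^6, ε/D = 1.71×10^-4 → f = 0.01403 (Swamee-Jain)
Major: h_f = f(L/D)·V²/2g = 0.01403·1823·0.2493 = 6.379 m
Minor: ΣK = 22.1; h_m = ΣK·V²/2g = 5.507 m
Total H_L = 6.379 + 5.507 = 11.89 m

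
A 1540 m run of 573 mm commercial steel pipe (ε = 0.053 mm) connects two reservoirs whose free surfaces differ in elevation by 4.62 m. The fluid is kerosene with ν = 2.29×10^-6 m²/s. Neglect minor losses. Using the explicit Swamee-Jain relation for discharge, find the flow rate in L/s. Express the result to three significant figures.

Swamee-Jain (Type II): Q = -0.965·√(gD⁵h_f/L)·ln[ε/(3.7D) + √(3.17ν²L/(gD³h_f))]
√(gD⁵h_f/L) = √(9.81·0.573⁵·4.62/1540) = 0.04264
ε/(3.7D) = 2.50×10^-5; √(3.17ν²L/(gD³h_f)) = 5.48×10^-5
Q = -0.965·0.04264·ln(7.979×10^-5) = 0.3882 m³/s
Check: V = 1.51 m/s, Re = 3.77×10^5, f = 0.01490, h_f = 4.63 m ≈ 4.62 m ✓

Q ≈ 388 L/s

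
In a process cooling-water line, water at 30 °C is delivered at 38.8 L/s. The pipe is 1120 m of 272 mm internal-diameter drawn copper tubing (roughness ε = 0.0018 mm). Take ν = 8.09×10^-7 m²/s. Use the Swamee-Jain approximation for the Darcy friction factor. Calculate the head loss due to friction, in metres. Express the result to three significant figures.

V = 4Q/(πD²) = 4·0.0388/(π·0.272²) = 0.6677 m/s
Re = VD/ν = 0.6677·0.272/8.09×10^-7 = 2.25×10^5 → turbulent
ε/D = 0.0018/272 = 6.62×10^-6
Swamee-Jain: f = 0.01525
h_f = f(L/D)V²/(2g) = 0.01525·(1120/0.272)·0.6677²/(2·9.81) = 1.427 m

h_f ≈ 1.43 m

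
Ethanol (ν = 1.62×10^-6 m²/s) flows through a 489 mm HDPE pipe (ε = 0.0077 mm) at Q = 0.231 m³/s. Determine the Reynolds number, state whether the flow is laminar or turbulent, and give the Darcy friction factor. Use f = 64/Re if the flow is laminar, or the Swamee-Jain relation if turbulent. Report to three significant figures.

V = 4Q/(πD²) = 1.230 m/s
Re = VD/ν = 1.230·0.489/1.62×10^-6 = 3.71×10^5
Re > 4000 → turbulent; ε/D = 1.57×10^-5
Swamee-Jain: f = 0.01403

Re ≈ 3.71×10^5; turbulent; f ≈ 0.0140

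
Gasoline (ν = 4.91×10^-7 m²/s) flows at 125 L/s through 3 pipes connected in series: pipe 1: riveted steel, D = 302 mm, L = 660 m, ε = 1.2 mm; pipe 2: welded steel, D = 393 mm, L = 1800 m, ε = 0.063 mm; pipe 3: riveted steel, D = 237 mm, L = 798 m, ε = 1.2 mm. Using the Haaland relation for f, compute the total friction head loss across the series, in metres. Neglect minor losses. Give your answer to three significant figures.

H ≈ 55.4 m

Pipe 1: V = 1.745 m/s, Re = 1.07×10^6, ε/D = 0.00397, f = 0.02851, h_1 = f(L/D)V²/2g = 9.671 m
Pipe 2: V = 1.030 m/s, Re = 8.25×10^5, ε/D = 1.60×10^-4, f = 0.01431, h_2 = f(L/D)V²/2g = 3.548 m
Pipe 3: V = 2.834 m/s, Re = 1.37×10^6, ε/D = 0.00506, f = 0.03061, h_3 = f(L/D)V²/2g = 42.17 m
Series → Q common, losses add: H = Σh = 55.39 m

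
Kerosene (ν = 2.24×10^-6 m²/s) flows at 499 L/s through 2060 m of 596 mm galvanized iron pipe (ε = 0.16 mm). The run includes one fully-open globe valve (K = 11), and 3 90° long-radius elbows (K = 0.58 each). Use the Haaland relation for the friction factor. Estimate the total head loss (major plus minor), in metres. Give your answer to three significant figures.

V = 4Q/(πD²) = 1.789 m/s; V²/2g = 0.1631 m
Re = 4.76×10^5, ε/D = 2.68×10^-4 → f = 0.01595 (Haaland)
Major: h_f = f(L/D)·V²/2g = 0.01595·3456·0.1631 = 8.990 m
Minor: ΣK = 12.7; h_m = ΣK·V²/2g = 2.077 m
Total H_L = 8.990 + 2.077 = 11.07 m

H_L ≈ 11.1 m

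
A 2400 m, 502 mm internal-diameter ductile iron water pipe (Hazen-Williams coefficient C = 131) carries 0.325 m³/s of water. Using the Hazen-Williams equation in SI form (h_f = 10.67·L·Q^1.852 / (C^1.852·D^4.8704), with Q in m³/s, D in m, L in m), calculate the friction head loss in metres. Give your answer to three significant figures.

h_f ≈ 11.0 m

h_f = 10.67·2400·0.325^1.852 / (131^1.852·0.502^4.8704) = 10.99 m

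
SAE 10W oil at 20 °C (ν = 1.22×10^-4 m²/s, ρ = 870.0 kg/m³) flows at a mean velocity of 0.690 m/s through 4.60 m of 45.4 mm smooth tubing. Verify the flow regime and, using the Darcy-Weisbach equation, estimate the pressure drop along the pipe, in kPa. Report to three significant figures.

Δp ≈ 5.23 kPa

Re = VD/ν = 0.690·0.04540/1.22×10^-4 = 257 → laminar (Re < 2300)
f = 64/Re = 0.2492
h_f = f(L/D)V²/(2g) = 0.2492·(4.60/0.04540)·0.690²/(2·9.81) = 0.6128 m
Δp = ρg·h_f = 870.0·9.81·0.6128 = 5.230 kPa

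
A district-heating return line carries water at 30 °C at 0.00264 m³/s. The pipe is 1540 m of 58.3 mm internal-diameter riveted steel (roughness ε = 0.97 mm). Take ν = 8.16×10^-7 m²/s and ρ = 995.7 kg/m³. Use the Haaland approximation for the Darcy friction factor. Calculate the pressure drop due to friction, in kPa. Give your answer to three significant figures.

V = 4Q/(πD²) = 4·0.00264/(π·0.0583²) = 0.9890 m/s
Re = VD/ν = 0.9890·0.0583/8.16×10^-7 = 7.07×10^4 → turbulent
ε/D = 0.97/58.3 = 0.0166
Haaland: f = 0.04606
h_f = f(L/D)V²/(2g) = 0.04606·(1540/0.0583)·0.9890²/(2·9.81) = 60.65 m
Δp = ρg·h_f = 995.7·9.81·60.65 = 592.5 kPa

Δp ≈ 592 kPa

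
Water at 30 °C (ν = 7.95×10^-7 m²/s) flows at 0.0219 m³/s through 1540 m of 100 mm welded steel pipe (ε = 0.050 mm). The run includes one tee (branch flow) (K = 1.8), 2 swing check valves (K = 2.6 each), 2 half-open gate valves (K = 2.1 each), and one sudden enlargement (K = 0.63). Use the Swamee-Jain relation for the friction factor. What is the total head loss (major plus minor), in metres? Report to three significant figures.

V = 4Q/(πD²) = 2.788 m/s; V²/2g = 0.3963 m
Re = 3.51×10^5, ε/D = 5.00×10^-4 → f = 0.01814 (Swamee-Jain)
Major: h_f = f(L/D)·V²/2g = 0.01814·15400·0.3963 = 110.7 m
Minor: ΣK = 11.8; h_m = ΣK·V²/2g = 4.688 m
Total H_L = 110.7 + 4.688 = 115.4 m

H_L ≈ 115 m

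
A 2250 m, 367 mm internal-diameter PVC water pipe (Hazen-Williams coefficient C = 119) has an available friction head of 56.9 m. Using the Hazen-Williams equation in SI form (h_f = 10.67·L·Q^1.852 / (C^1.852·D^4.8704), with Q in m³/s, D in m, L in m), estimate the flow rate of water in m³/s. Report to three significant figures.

Q ≈ 0.326 m³/s

Rearranging: Q = [h_f·C^1.852·D^4.8704 / (10.67·L)]^(1/1.852)
Q = [56.9·119^1.852·0.367^4.8704 / (10.67·2250)]^0.540 = 0.3260 m³/s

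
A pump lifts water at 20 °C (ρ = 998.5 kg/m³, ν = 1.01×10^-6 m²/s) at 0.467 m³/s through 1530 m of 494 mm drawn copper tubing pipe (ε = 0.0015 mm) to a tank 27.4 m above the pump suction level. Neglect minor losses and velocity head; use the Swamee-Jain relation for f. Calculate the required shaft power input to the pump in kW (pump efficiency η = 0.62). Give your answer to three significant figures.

V = 4Q/(πD²) = 2.437 m/s; Re = 1.19×10^6; ε/D = 3.04×10^-6; f = 0.01136
h_f = f(L/D)V²/2g = 10.64 m
Total head H = z + h_f = 27.4 + 10.64 = 38.04 m
P_hyd = ρgQH = 998.5·9.81·0.467·38.04 = 174.0 kW
P_shaft = P_hyd/η = 174.0/0.62 = 280.7 kW

P_shaft ≈ 281 kW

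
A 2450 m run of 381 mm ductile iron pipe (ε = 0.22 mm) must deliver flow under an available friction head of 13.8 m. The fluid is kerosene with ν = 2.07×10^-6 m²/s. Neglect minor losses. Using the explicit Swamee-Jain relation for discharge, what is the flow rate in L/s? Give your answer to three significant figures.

Swamee-Jain (Type II): Q = -0.965·√(gD⁵h_f/L)·ln[ε/(3.7D) + √(3.17ν²L/(gD³h_f))]
√(gD⁵h_f/L) = √(9.81·0.381⁵·13.8/2450) = 0.02106
ε/(3.7D) = 1.56×10^-4; √(3.17ν²L/(gD³h_f)) = 6.67×10^-5
Q = -0.965·0.02106·ln(2.227×10^-4) = 0.1709 m³/s
Check: V = 1.50 m/s, Re = 2.76×10^5, f = 0.01886, h_f = 13.9 m ≈ 13.8 m ✓

Q ≈ 171 L/s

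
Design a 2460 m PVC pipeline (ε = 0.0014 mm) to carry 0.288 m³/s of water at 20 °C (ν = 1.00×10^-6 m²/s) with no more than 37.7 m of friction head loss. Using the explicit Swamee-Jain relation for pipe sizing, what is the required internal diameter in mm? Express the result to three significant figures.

D ≈ 353 mm

Swamee-Jain (Type III): D = 0.66·[ε^1.25·(LQ²/(gh_f))^4.75 + ν·Q^9.4·(L/(gh_f))^5.2]^0.04
LQ²/(gh_f) = 0.5517; L/(gh_f) = 6.652
Term 1 = ε^1.25·(…)^4.75 = 2.86×10^-9; Term 2 = ν·Q^9.4·(…)^5.2 = 1.58×10^-7
D = 0.66·(2.86×10^-9 + 1.58×10^-7)^0.04 = 0.3530 m = 353 mm
Check: V = 2.94 m/s, Re = 1.04×10^6, f = 0.01164, h_f = 35.8 m ≈ 37.7 m ✓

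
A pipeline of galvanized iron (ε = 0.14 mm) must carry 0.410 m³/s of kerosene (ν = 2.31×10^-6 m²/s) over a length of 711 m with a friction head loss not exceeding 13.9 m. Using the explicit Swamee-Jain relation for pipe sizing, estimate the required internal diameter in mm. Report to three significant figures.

Swamee-Jain (Type III): D = 0.66·[ε^1.25·(LQ²/(gh_f))^4.75 + ν·Q^9.4·(L/(gh_f))^5.2]^0.04
LQ²/(gh_f) = 0.8765; L/(gh_f) = 5.214
Term 1 = ε^1.25·(…)^4.75 = 8.14×10^-6; Term 2 = ν·Q^9.4·(…)^5.2 = 2.84×10^-6
D = 0.66·(8.14×10^-6 + 2.84×10^-6)^0.04 = 0.4180 m = 418 mm
Check: V = 2.99 m/s, Re = 5.41×10^5, f = 0.01656, h_f = 12.8 m ≈ 13.9 m ✓

D ≈ 418 mm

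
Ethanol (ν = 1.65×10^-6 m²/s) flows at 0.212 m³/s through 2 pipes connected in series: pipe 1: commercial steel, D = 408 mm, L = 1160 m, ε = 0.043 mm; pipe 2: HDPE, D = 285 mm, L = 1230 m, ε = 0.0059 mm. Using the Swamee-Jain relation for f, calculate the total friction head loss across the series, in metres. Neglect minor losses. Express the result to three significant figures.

Pipe 1: V = 1.622 m/s, Re = 4.01×10^5, ε/D = 1.05×10^-4, f = 0.01491, h_1 = f(L/D)V²/2g = 5.683 m
Pipe 2: V = 3.323 m/s, Re = 5.74×10^5, ε/D = 2.07×10^-5, f = 0.01313, h_2 = f(L/D)V²/2g = 31.89 m
Series → Q common, losses add: H = Σh = 37.57 m

H ≈ 37.6 m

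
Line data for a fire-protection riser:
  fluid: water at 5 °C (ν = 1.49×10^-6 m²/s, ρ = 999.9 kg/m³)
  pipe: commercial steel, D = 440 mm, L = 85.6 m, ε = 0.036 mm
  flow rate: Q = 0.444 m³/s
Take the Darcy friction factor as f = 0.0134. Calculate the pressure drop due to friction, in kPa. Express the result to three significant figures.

Δp ≈ 11.1 kPa

V = 4Q/(πD²) = 4·0.444/(π·0.440²) = 2.920 m/s
h_f = f(L/D)V²/(2g) = 0.01340·(85.6/0.440)·2.920²/(2·9.81) = 1.133 m
Δp = ρg·h_f = 999.9·9.81·1.133 = 11.11 kPa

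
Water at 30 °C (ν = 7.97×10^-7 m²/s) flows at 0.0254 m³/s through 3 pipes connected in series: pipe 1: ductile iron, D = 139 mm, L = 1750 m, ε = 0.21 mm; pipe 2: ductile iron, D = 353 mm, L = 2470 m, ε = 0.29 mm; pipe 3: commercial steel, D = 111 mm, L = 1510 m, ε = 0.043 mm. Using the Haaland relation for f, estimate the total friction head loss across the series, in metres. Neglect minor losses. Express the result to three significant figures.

Pipe 1: V = 1.674 m/s, Re = 2.92×10^5, ε/D = 0.00151, f = 0.02247, h_1 = f(L/D)V²/2g = 40.40 m
Pipe 2: V = 0.2595 m/s, Re = 1.15×10^5, ε/D = 8.22×10^-4, f = 0.02104, h_2 = f(L/D)V²/2g = 0.5055 m
Pipe 3: V = 2.625 m/s, Re = 3.66×10^5, ε/D = 3.87×10^-4, f = 0.01714, h_3 = f(L/D)V²/2g = 81.88 m
Series → Q common, losses add: H = Σh = 122.8 m

H ≈ 123 m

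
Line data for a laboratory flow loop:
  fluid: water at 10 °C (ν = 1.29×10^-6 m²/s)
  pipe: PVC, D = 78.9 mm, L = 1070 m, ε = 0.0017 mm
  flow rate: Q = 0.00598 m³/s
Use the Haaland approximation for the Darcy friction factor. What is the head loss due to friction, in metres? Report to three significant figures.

h_f ≈ 19.7 m

V = 4Q/(πD²) = 4·0.00598/(π·0.0789²) = 1.223 m/s
Re = VD/ν = 1.223·0.0789/1.29×10^-6 = 7.48×10^4 → turbulent
ε/D = 0.0017/78.9 = 2.15×10^-5
Haaland: f = 0.01902
h_f = f(L/D)V²/(2g) = 0.01902·(1070/0.0789)·1.223²/(2·9.81) = 19.67 m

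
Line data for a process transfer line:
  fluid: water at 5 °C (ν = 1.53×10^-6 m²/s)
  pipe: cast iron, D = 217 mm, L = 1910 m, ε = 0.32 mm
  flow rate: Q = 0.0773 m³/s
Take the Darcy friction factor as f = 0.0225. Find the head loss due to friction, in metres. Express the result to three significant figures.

V = 4Q/(πD²) = 4·0.0773/(π·0.217²) = 2.090 m/s
h_f = f(L/D)V²/(2g) = 0.02250·(1910/0.217)·2.090²/(2·9.81) = 44.10 m

h_f ≈ 44.1 m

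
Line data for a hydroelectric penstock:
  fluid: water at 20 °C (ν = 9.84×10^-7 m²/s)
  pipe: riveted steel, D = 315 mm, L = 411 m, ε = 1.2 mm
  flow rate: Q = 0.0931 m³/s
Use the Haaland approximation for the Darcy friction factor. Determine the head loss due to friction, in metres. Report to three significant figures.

h_f ≈ 2.69 m

V = 4Q/(πD²) = 4·0.0931/(π·0.315²) = 1.195 m/s
Re = VD/ν = 1.195·0.315/9.84×10^-7 = 3.82×10^5 → turbulent
ε/D = 1.2/315 = 0.00381
Haaland: f = 0.02834
h_f = f(L/D)V²/(2g) = 0.02834·(411/0.315)·1.195²/(2·9.81) = 2.690 m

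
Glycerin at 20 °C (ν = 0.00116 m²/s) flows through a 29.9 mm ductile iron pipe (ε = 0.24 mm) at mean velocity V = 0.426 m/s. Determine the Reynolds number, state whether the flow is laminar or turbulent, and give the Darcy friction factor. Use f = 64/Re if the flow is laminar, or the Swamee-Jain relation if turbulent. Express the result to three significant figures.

Re ≈ 11.0; laminar; f = 64/Re ≈ 5.83

Re = VD/ν = 0.4260·0.0299/0.00116 = 11.0
Re < 2300 → laminar → f = 64/Re = 5.829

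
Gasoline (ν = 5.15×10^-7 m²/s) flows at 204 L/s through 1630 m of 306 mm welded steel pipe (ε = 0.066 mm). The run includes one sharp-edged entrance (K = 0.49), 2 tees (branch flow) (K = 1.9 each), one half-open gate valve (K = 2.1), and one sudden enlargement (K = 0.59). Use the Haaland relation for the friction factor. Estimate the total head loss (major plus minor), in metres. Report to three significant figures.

H_L ≈ 33.0 m

V = 4Q/(πD²) = 2.774 m/s; V²/2g = 0.3922 m
Re = 1.65×10^6, ε/D = 2.16×10^-4 → f = 0.01448 (Haaland)
Major: h_f = f(L/D)·V²/2g = 0.01448·5327·0.3922 = 30.24 m
Minor: ΣK = 6.98; h_m = ΣK·V²/2g = 2.737 m
Total H_L = 30.24 + 2.737 = 32.98 m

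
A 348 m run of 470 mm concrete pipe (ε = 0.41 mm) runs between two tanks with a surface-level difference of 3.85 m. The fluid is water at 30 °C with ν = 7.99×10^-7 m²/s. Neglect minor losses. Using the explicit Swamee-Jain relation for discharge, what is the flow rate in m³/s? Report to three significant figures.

Swamee-Jain (Type II): Q = -0.965·√(gD⁵h_f/L)·ln[ε/(3.7D) + √(3.17ν²L/(gD³h_f))]
√(gD⁵h_f/L) = √(9.81·0.470⁵·3.85/348) = 0.04989
ε/(3.7D) = 2.36×10^-4; √(3.17ν²L/(gD³h_f)) = 1.34×10^-5
Q = -0.965·0.04989·ln(2.492×10^-4) = 0.3995 m³/s
Check: V = 2.30 m/s, Re = 1.35×10^6, f = 0.01933, h_f = 3.87 m ≈ 3.85 m ✓

Q ≈ 0.399 m³/s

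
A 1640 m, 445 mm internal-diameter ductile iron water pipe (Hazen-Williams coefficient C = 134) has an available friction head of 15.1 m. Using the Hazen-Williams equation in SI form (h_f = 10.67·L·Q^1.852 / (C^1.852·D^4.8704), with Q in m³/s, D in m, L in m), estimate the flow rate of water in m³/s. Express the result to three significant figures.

Rearranging: Q = [h_f·C^1.852·D^4.8704 / (10.67·L)]^(1/1.852)
Q = [15.1·134^1.852·0.445^4.8704 / (10.67·1640)]^0.540 = 0.3531 m³/s

Q ≈ 0.353 m³/s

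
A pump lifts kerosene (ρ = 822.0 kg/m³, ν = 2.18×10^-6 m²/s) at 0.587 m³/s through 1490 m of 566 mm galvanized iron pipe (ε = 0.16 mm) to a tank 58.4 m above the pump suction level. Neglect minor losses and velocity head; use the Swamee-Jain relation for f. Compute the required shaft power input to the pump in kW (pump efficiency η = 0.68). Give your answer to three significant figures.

V = 4Q/(πD²) = 2.333 m/s; Re = 6.06×10^5; ε/D = 2.83×10^-4; f = 0.01603
h_f = f(L/D)V²/2g = 11.70 m
Total head H = z + h_f = 58.4 + 11.70 = 70.10 m
P_hyd = ρgQH = 822.0·9.81·0.587·70.10 = 331.8 kW
P_shaft = P_hyd/η = 331.8/0.68 = 488.0 kW

P_shaft ≈ 488 kW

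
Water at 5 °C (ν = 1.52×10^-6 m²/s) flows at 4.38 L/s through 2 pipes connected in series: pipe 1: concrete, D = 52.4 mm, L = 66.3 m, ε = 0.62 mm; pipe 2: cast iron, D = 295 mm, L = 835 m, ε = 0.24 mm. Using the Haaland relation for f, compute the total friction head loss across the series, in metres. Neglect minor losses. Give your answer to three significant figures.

Pipe 1: V = 2.031 m/s, Re = 7.00×10^4, ε/D = 0.0118, f = 0.04096, h_1 = f(L/D)V²/2g = 10.90 m
Pipe 2: V = 0.06408 m/s, Re = 1.24×10^4, ε/D = 8.14×10^-4, f = 0.03028, h_2 = f(L/D)V²/2g = 0.01794 m
Series → Q common, losses add: H = Σh = 10.91 m

H ≈ 10.9 m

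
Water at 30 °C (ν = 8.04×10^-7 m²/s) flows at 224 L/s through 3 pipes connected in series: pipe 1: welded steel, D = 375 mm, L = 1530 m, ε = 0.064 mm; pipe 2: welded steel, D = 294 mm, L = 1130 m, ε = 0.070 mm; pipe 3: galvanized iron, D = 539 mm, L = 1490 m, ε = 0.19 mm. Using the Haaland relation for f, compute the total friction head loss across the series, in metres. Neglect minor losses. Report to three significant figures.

Pipe 1: V = 2.028 m/s, Re = 9.46×10^5, ε/D = 1.71×10^-4, f = 0.01431, h_1 = f(L/D)V²/2g = 12.24 m
Pipe 2: V = 3.300 m/s, Re = 1.21×10^6, ε/D = 2.38×10^-4, f = 0.01489, h_2 = f(L/D)V²/2g = 31.75 m
Pipe 3: V = 0.9817 m/s, Re = 6.58×10^5, ε/D = 3.53×10^-4, f = 0.01633, h_3 = f(L/D)V²/2g = 2.217 m
Series → Q common, losses add: H = Σh = 46.21 m

H ≈ 46.2 m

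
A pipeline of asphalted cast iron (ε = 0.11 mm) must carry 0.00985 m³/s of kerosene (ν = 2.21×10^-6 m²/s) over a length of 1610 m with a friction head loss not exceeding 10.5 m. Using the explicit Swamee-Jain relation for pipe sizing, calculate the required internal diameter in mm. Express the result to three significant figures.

D ≈ 125 mm

Swamee-Jain (Type III): D = 0.66·[ε^1.25·(LQ²/(gh_f))^4.75 + ν·Q^9.4·(L/(gh_f))^5.2]^0.04
LQ²/(gh_f) = 0.001516; L/(gh_f) = 15.63
Term 1 = ε^1.25·(…)^4.75 = 4.58×10^-19; Term 2 = ν·Q^9.4·(…)^5.2 = 4.91×10^-19
D = 0.66·(4.58×10^-19 + 4.91×10^-19)^0.04 = 0.1255 m = 125 mm
Check: V = 0.796 m/s, Re = 4.52×10^4, f = 0.02417, h_f = 10.0 m ≈ 10.5 m ✓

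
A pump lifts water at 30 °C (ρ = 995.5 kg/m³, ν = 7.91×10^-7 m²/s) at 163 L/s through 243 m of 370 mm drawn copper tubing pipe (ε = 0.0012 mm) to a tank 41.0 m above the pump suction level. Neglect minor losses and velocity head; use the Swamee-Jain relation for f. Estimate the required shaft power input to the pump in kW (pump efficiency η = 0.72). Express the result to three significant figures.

V = 4Q/(πD²) = 1.516 m/s; Re = 7.09×10^5; ε/D = 3.24×10^-6; f = 0.01237
h_f = f(L/D)V²/2g = 0.9520 m
Total head H = z + h_f = 41.0 + 0.9520 = 41.95 m
P_hyd = ρgQH = 995.5·9.81·0.163·41.95 = 66.78 kW
P_shaft = P_hyd/η = 66.78/0.72 = 92.75 kW

P_shaft ≈ 92.8 kW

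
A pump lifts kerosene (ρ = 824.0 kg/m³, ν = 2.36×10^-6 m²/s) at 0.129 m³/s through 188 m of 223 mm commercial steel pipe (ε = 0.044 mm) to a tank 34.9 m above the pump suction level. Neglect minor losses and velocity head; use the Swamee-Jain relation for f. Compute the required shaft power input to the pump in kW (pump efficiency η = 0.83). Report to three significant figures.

V = 4Q/(πD²) = 3.303 m/s; Re = 3.12×10^5; ε/D = 1.97×10^-4; f = 0.01622
h_f = f(L/D)V²/2g = 7.602 m
Total head H = z + h_f = 34.9 + 7.602 = 42.50 m
P_hyd = ρgQH = 824.0·9.81·0.129·42.50 = 44.32 kW
P_shaft = P_hyd/η = 44.32/0.83 = 53.40 kW

P_shaft ≈ 53.4 kW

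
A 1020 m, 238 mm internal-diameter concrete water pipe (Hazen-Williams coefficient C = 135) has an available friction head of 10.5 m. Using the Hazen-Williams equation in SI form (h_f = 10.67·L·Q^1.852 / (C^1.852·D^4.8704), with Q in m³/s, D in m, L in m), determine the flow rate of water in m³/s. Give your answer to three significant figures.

Rearranging: Q = [h_f·C^1.852·D^4.8704 / (10.67·L)]^(1/1.852)
Q = [10.5·135^1.852·0.238^4.8704 / (10.67·1020)]^0.540 = 0.07287 m³/s

Q ≈ 0.0729 m³/s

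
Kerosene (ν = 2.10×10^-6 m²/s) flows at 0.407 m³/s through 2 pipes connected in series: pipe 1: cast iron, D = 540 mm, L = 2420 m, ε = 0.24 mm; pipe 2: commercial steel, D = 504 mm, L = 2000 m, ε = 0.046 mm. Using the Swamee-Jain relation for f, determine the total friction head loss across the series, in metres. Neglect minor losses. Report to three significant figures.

Pipe 1: V = 1.777 m/s, Re = 4.57×10^5, ε/D = 4.44×10^-4, f = 0.01751, h_1 = f(L/D)V²/2g = 12.63 m
Pipe 2: V = 2.040 m/s, Re = 4.90×10^5, ε/D = 9.13×10^-5, f = 0.01440, h_2 = f(L/D)V²/2g = 12.12 m
Series → Q common, losses add: H = Σh = 24.75 m

H ≈ 24.7 m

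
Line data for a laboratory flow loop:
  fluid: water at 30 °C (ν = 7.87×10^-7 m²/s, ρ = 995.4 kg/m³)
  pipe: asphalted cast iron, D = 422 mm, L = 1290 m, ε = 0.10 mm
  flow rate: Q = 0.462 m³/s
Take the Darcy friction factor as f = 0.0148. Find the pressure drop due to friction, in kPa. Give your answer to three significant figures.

V = 4Q/(πD²) = 4·0.462/(π·0.422²) = 3.303 m/s
h_f = f(L/D)V²/(2g) = 0.01480·(1290/0.422)·3.303²/(2·9.81) = 25.16 m
Δp = ρg·h_f = 995.4·9.81·25.16 = 245.7 kPa

Δp ≈ 246 kPa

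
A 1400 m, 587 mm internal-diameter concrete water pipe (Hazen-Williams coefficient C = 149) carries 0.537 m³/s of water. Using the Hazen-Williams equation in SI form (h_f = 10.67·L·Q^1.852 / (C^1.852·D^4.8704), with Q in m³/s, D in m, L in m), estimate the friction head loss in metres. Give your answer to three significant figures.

h_f ≈ 5.97 m

h_f = 10.67·1400·0.537^1.852 / (149^1.852·0.587^4.8704) = 5.974 m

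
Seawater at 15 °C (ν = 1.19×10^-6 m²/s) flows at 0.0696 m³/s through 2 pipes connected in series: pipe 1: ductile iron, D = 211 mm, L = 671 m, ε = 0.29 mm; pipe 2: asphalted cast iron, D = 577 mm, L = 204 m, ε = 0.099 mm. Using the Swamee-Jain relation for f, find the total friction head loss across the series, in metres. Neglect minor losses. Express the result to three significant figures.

Pipe 1: V = 1.990 m/s, Re = 3.53×10^5, ε/D = 0.00137, f = 0.02206, h_1 = f(L/D)V²/2g = 14.16 m
Pipe 2: V = 0.2662 m/s, Re = 1.29×10^5, ε/D = 1.72×10^-4, f = 0.01807, h_2 = f(L/D)V²/2g = 0.02307 m
Series → Q common, losses add: H = Σh = 14.19 m

H ≈ 14.2 m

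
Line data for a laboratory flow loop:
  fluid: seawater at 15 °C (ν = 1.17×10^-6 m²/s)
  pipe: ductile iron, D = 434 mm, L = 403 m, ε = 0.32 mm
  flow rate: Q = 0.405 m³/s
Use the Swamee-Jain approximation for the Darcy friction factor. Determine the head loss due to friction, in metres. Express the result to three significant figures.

V = 4Q/(πD²) = 4·0.405/(π·0.434²) = 2.738 m/s
Re = VD/ν = 2.738·0.434/1.17×10^-6 = 1.02×10^6 → turbulent
ε/D = 0.32/434 = 7.37×10^-4
Swamee-Jain: f = 0.01872
h_f = f(L/D)V²/(2g) = 0.01872·(403/0.434)·2.738²/(2·9.81) = 6.642 m

h_f ≈ 6.64 m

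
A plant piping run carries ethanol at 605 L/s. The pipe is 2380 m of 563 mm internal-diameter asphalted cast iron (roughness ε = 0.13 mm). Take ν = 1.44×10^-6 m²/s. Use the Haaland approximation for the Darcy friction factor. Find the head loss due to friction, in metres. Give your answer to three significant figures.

h_f ≈ 19.0 m

V = 4Q/(πD²) = 4·0.605/(π·0.563²) = 2.430 m/s
Re = VD/ν = 2.430·0.563/1.44×10^-6 = 9.50×10^5 → turbulent
ε/D = 0.13/563 = 2.31×10^-4
Haaland: f = 0.01497
h_f = f(L/D)V²/(2g) = 0.01497·(2380/0.563)·2.430²/(2·9.81) = 19.05 m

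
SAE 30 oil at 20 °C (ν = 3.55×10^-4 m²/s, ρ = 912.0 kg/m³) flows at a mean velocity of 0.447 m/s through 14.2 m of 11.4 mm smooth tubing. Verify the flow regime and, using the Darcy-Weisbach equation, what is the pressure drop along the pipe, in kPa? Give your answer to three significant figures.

Re = VD/ν = 0.447·0.01140/3.55×10^-4 = 14.4 → laminar (Re < 2300)
f = 64/Re = 4.459
h_f = f(L/D)V²/(2g) = 4.459·(14.2/0.01140)·0.447²/(2·9.81) = 56.56 m
Δp = ρg·h_f = 912.0·9.81·56.56 = 506.0 kPa

Δp ≈ 506 kPa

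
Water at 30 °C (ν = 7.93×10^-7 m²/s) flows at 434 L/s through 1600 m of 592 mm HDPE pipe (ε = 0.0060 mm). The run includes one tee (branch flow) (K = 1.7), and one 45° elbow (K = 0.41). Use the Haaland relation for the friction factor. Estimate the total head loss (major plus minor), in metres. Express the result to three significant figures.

V = 4Q/(πD²) = 1.577 m/s; V²/2g = 0.1267 m
Re = 1.18×10^6, ε/D = 1.01×10^-5 → f = 0.01148 (Haaland)
Major: h_f = f(L/D)·V²/2g = 0.01148·2703·0.1267 = 3.932 m
Minor: ΣK = 2.11; h_m = ΣK·V²/2g = 0.2674 m
Total H_L = 3.932 + 0.2674 = 4.199 m

H_L ≈ 4.20 m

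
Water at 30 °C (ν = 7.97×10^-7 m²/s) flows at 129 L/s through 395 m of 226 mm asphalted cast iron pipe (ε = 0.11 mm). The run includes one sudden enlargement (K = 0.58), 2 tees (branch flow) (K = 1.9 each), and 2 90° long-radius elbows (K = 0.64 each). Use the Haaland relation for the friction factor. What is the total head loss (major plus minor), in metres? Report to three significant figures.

H_L ≈ 18.8 m

V = 4Q/(πD²) = 3.216 m/s; V²/2g = 0.5271 m
Re = 9.12×10^5, ε/D = 4.87×10^-4 → f = 0.01712 (Haaland)
Major: h_f = f(L/D)·V²/2g = 0.01712·1748·0.5271 = 15.77 m
Minor: ΣK = 5.66; h_m = ΣK·V²/2g = 2.983 m
Total H_L = 15.77 + 2.983 = 18.76 m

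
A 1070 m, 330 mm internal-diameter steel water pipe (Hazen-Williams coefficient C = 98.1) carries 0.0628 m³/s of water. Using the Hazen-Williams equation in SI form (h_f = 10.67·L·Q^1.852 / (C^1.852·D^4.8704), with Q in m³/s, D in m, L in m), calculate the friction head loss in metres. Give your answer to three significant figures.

h_f ≈ 3.07 m

h_f = 10.67·1070·0.0628^1.852 / (98.1^1.852·0.330^4.8704) = 3.075 m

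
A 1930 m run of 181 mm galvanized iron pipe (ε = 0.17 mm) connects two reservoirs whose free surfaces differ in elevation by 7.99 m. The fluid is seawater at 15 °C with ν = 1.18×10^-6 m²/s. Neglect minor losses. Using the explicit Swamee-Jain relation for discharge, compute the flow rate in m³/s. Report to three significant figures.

Swamee-Jain (Type II): Q = -0.965·√(gD⁵h_f/L)·ln[ε/(3.7D) + √(3.17ν²L/(gD³h_f))]
√(gD⁵h_f/L) = √(9.81·0.181⁵·7.99/1930) = 0.002809
ε/(3.7D) = 2.54×10^-4; √(3.17ν²L/(gD³h_f)) = 1.35×10^-4
Q = -0.965·0.002809·ln(3.892×10^-4) = 0.02128 m³/s
Check: V = 0.827 m/s, Re = 1.27×10^5, f = 0.02166, h_f = 8.05 m ≈ 7.99 m ✓

Q ≈ 0.0213 m³/s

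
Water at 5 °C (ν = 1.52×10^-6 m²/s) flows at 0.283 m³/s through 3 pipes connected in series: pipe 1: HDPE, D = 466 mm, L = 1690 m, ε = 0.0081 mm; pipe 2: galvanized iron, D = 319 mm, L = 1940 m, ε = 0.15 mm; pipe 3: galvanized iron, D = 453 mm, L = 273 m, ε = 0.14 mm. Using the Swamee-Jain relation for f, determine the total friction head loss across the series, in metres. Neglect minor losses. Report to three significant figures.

Pipe 1: V = 1.659 m/s, Re = 5.09×10^5, ε/D = 1.74×10^-5, f = 0.01333, h_1 = f(L/D)V²/2g = 6.783 m
Pipe 2: V = 3.541 m/s, Re = 7.43×10^5, ε/D = 4.70×10^-4, f = 0.01727, h_2 = f(L/D)V²/2g = 67.13 m
Pipe 3: V = 1.756 m/s, Re = 5.23×10^5, ε/D = 3.09×10^-4, f = 0.01639, h_3 = f(L/D)V²/2g = 1.553 m
Series → Q common, losses add: H = Σh = 75.47 m

H ≈ 75.5 m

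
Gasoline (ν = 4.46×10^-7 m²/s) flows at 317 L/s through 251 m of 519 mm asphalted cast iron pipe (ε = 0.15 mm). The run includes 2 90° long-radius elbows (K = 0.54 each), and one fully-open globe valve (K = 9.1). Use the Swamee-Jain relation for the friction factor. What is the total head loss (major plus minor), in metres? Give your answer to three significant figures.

V = 4Q/(πD²) = 1.498 m/s; V²/2g = 0.1144 m
Re = 1.74×10^6, ε/D = 2.89×10^-4 → f = 0.01534 (Swamee-Jain)
Major: h_f = f(L/D)·V²/2g = 0.01534·483.6·0.1144 = 0.8492 m
Minor: ΣK = 10.2; h_m = ΣK·V²/2g = 1.165 m
Total H_L = 0.8492 + 1.165 = 2.014 m

H_L ≈ 2.01 m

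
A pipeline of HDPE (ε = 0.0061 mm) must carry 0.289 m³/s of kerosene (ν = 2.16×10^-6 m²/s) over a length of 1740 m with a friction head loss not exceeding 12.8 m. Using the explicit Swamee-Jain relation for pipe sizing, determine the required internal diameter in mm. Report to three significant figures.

D ≈ 425 mm

Swamee-Jain (Type III): D = 0.66·[ε^1.25·(LQ²/(gh_f))^4.75 + ν·Q^9.4·(L/(gh_f))^5.2]^0.04
LQ²/(gh_f) = 1.157; L/(gh_f) = 13.86
Term 1 = ε^1.25·(…)^4.75 = 6.07×10^-7; Term 2 = ν·Q^9.4·(…)^5.2 = 1.60×10^-5
D = 0.66·(6.07×10^-7 + 1.60×10^-5)^0.04 = 0.4249 m = 425 mm
Check: V = 2.04 m/s, Re = 4.01×10^5, f = 0.01382, h_f = 12.0 m ≈ 12.8 m ✓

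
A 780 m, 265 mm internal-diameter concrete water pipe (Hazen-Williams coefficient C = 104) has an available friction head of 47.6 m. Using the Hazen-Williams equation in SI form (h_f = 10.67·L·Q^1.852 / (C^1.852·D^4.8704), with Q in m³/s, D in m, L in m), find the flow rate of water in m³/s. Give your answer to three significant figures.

Rearranging: Q = [h_f·C^1.852·D^4.8704 / (10.67·L)]^(1/1.852)
Q = [47.6·104^1.852·0.265^4.8704 / (10.67·780)]^0.540 = 0.1947 m³/s

Q ≈ 0.195 m³/s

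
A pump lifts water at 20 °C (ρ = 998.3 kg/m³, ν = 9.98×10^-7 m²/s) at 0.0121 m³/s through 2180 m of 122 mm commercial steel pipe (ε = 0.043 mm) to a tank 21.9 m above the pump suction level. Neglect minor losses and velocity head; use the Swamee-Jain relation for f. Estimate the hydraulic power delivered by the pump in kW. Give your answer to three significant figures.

V = 4Q/(πD²) = 1.035 m/s; Re = 1.27×10^5; ε/D = 3.52×10^-4; f = 0.01912
h_f = f(L/D)V²/2g = 18.66 m
Total head H = z + h_f = 21.9 + 18.66 = 40.56 m
P_hyd = ρgQH = 998.3·9.81·0.0121·40.56 = 4.806 kW

P_hyd ≈ 4.81 kW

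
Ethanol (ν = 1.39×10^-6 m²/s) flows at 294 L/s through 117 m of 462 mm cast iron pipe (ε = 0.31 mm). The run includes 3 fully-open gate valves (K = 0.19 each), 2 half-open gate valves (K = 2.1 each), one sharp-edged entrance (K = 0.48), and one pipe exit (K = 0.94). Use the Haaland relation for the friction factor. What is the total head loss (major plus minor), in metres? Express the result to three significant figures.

H_L ≈ 1.70 m

V = 4Q/(πD²) = 1.754 m/s; V²/2g = 0.1568 m
Re = 5.83×10^5, ε/D = 6.71×10^-4 → f = 0.01849 (Haaland)
Major: h_f = f(L/D)·V²/2g = 0.01849·253.2·0.1568 = 0.7341 m
Minor: ΣK = 6.19; h_m = ΣK·V²/2g = 0.9704 m
Total H_L = 0.7341 + 0.9704 = 1.704 m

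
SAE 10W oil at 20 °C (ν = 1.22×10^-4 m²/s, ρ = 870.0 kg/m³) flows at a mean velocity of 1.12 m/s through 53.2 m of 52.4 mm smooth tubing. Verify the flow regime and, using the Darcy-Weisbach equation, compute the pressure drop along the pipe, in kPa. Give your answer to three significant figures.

Δp ≈ 73.7 kPa

Re = VD/ν = 1.12·0.05240/1.22×10^-4 = 481 → laminar (Re < 2300)
f = 64/Re = 0.1330
h_f = f(L/D)V²/(2g) = 0.1330·(53.2/0.05240)·1.12²/(2·9.81) = 8.636 m
Δp = ρg·h_f = 870.0·9.81·8.636 = 73.70 kPa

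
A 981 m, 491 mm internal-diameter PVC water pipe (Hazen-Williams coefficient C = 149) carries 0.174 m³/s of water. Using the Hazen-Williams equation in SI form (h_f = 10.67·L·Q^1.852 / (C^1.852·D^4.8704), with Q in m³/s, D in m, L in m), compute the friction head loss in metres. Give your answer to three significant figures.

h_f ≈ 1.24 m

h_f = 10.67·981·0.174^1.852 / (149^1.852·0.491^4.8704) = 1.239 m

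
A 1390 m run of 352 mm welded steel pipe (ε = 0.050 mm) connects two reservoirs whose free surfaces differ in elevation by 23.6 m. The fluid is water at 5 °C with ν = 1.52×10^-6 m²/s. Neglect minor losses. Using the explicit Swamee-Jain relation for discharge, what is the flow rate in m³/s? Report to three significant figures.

Q ≈ 0.277 m³/s

Swamee-Jain (Type II): Q = -0.965·√(gD⁵h_f/L)·ln[ε/(3.7D) + √(3.17ν²L/(gD³h_f))]
√(gD⁵h_f/L) = √(9.81·0.352⁵·23.6/1390) = 0.03000
ε/(3.7D) = 3.84×10^-5; √(3.17ν²L/(gD³h_f)) = 3.18×10^-5
Q = -0.965·0.03000·ln(7.014×10^-5) = 0.2769 m³/s
Check: V = 2.85 m/s, Re = 6.59×10^5, f = 0.01455, h_f = 23.7 m ≈ 23.6 m ✓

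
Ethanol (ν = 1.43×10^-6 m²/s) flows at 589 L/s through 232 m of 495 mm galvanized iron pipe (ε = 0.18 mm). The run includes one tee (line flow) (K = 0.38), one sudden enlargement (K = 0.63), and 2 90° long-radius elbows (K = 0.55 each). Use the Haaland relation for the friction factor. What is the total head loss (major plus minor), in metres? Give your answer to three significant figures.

H_L ≈ 4.62 m

V = 4Q/(πD²) = 3.061 m/s; V²/2g = 0.4775 m
Re = 1.06×10^6, ε/D = 3.64×10^-4 → f = 0.01612 (Haaland)
Major: h_f = f(L/D)·V²/2g = 0.01612·468.7·0.4775 = 3.608 m
Minor: ΣK = 2.11; h_m = ΣK·V²/2g = 1.007 m
Total H_L = 3.608 + 1.007 = 4.615 m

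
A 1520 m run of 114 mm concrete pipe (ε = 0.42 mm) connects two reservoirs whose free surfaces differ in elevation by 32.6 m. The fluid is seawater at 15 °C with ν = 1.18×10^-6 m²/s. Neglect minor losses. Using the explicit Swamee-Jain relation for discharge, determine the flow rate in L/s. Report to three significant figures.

Q ≈ 13.2 L/s

Swamee-Jain (Type II): Q = -0.965·√(gD⁵h_f/L)·ln[ε/(3.7D) + √(3.17ν²L/(gD³h_f))]
√(gD⁵h_f/L) = √(9.81·0.114⁵·32.6/1520) = 0.002013
ε/(3.7D) = 9.96×10^-4; √(3.17ν²L/(gD³h_f)) = 1.19×10^-4
Q = -0.965·0.002013·ln(0.001115) = 0.01321 m³/s
Check: V = 1.29 m/s, Re = 1.25×10^5, f = 0.02889, h_f = 32.9 m ≈ 32.6 m ✓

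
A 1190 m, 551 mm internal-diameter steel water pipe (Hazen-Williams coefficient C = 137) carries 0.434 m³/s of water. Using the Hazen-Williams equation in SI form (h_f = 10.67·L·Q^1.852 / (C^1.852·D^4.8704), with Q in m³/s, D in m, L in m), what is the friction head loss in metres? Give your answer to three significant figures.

h_f = 10.67·1190·0.434^1.852 / (137^1.852·0.551^4.8704) = 5.443 m

h_f ≈ 5.44 m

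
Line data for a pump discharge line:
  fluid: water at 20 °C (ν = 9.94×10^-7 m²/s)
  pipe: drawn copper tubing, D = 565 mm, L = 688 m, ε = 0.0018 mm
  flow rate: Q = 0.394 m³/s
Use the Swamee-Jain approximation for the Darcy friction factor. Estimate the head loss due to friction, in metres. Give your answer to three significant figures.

h_f ≈ 1.82 m

V = 4Q/(πD²) = 4·0.394/(π·0.565²) = 1.571 m/s
Re = VD/ν = 1.571·0.565/9.94×10^-7 = 8.93×10^5 → turbulent
ε/D = 0.0018/565 = 3.19×10^-6
Swamee-Jain: f = 0.01191
h_f = f(L/D)V²/(2g) = 0.01191·(688/0.565)·1.571²/(2·9.81) = 1.825 m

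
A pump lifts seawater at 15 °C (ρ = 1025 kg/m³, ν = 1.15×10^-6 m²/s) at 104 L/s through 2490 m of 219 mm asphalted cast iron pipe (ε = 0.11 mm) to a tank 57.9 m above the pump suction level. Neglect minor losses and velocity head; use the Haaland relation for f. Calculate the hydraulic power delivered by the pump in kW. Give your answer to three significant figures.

V = 4Q/(πD²) = 2.761 m/s; Re = 5.26×10^5; ε/D = 5.02×10^-4; f = 0.01755
h_f = f(L/D)V²/2g = 77.54 m
Total head H = z + h_f = 57.9 + 77.54 = 135.4 m
P_hyd = ρgQH = 1025·9.81·0.104·135.4 = 141.6 kW

P_hyd ≈ 142 kW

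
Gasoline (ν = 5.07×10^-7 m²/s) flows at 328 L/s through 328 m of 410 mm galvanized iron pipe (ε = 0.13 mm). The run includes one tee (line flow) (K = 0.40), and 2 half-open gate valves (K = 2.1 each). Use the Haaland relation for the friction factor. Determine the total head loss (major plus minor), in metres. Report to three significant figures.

V = 4Q/(πD²) = 2.484 m/s; V²/2g = 0.3146 m
Re = 2.01×10^6, ε/D = 3.17×10^-4 → f = 0.01546 (Haaland)
Major: h_f = f(L/D)·V²/2g = 0.01546·800.0·0.3146 = 3.891 m
Minor: ΣK = 4.60; h_m = ΣK·V²/2g = 1.447 m
Total H_L = 3.891 + 1.447 = 5.338 m

H_L ≈ 5.34 m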